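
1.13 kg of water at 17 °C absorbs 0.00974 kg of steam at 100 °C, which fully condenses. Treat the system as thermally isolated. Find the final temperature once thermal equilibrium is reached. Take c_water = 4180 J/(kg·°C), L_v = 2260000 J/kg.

Sum of m c ΔT and latent-heat terms is zero:
latent heat released on condensation: 0.00974·2260000 = 22012; condensate cools 100→T: 0.00974·4180·(T − 100) = 40.71(T − 100); original water: 4723.4(T − 17)
4764.1 T = 22012 + 4071.3 + 80298 = 106382
T ≈ 22.33 °C — below 100 °C, confirming all the steam condensed.

T_f ≈ 22.3 °C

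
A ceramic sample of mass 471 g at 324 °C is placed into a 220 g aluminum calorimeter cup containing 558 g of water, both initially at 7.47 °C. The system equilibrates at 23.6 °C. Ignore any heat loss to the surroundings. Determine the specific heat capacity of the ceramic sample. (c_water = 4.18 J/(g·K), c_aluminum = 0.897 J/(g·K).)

c ≈ 0.288 J/(g·K)

Taking heat into each body as positive, Σ m c ΔT = 0:
471·c·(23.6 − 324) + 558·4.18·(23.6 − 7.47) + 220·0.897·(23.6 − 7.47) = 0
-141488 c = -40805
c = -40805/-141488 ≈ 0.2884 J/(g·K)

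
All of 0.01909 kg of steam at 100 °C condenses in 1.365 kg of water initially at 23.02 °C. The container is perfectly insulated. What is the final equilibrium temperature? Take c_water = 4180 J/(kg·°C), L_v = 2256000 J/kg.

T_f ≈ 31.5 °C

Let T be the final temperature. ΣQ_i = 0:
condense steam: −0.01909×2256000 = −43067
  condensate cools 100→T: 0.01909×4180×(T − 100) = 79.8(T − 100)
  water warms: 1.365×4180×(T − 23.02) = 5705.7(T − 23.02)
5785.5 T = 43067 + 7979.6 + 131345 = 182392
T ≈ 31.53 °C (< 100 °C, so full condensation is consistent).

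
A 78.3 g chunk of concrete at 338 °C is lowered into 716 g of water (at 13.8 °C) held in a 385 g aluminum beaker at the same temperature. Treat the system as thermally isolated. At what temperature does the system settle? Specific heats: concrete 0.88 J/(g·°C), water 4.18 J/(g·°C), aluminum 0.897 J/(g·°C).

Taking heat into each body as positive, Σ m c ΔT = 0:
78.3·0.88·(T − 338) + 716·4.18·(T − 13.8) + 385·0.897·(T − 13.8) = 0
(68.9 + 2992.9 + 345.35) T = 68.9·338 + 2992.9·13.8 + 345.35·13.8
T = 69357/3407.1 ≈ 20.36 °C

T_f ≈ 20.4 °C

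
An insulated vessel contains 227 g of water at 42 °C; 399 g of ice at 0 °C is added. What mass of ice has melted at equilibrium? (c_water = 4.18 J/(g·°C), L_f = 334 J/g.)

m_melted ≈ 119 g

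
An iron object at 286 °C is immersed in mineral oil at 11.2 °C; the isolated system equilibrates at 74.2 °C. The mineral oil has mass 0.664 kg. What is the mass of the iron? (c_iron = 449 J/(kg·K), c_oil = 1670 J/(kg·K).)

Conservation of energy gives ΣQ = 0:
m×449×(74.2 − 286) + 0.664×1670×(74.2 − 11.2) = 0
-95098 m = -69859
m = -69859/-95098 ≈ 0.7346 kg

m ≈ 0.735 kg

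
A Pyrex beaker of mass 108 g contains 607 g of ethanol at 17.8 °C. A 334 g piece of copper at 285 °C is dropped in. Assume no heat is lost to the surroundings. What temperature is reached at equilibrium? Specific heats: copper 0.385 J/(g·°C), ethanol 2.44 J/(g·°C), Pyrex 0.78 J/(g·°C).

T_f ≈ 38.1 °C

Conservation of energy gives ΣQ = 0:
334·0.385·(T − 285) + 607·2.44·(T − 17.8) + 108·0.78·(T − 17.8) = 0
128.59(T − 285) + 1481.1(T − 17.8) + 84.24(T − 17.8) = 0
(128.59 + 1481.1 + 84.24) T = 128.59·285 + 1481.1·17.8 + 84.24·17.8
T = 64511 / 1693.9 = 38.1 °C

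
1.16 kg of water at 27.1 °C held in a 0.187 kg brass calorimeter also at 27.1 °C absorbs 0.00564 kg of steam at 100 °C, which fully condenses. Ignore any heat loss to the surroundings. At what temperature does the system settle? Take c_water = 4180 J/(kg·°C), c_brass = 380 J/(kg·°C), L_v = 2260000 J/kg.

T_f ≈ 30.0 °C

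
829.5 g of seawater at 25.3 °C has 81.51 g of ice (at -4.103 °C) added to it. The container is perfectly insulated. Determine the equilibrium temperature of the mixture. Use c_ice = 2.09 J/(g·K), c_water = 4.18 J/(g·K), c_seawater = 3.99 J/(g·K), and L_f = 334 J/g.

T_f ≈ 15.3 °C

Let T be the final temperature. ΣQ_i = 0:
warm ice to 0 °C: 81.51×2.09×(0 − (-4.103)) = 698.97; latent heat to melt: 81.51×334 = 27224; meltwater 0→T: 81.51×4.18×T = 340.71 T; seawater cools: 829.5×3.99×(T − 25.3) = 3309.7(T − 25.3)
3650.4 T = 83736 − 27923 = 55812
T ≈ 15.29 °C — above 0 °C, consistent with complete melting.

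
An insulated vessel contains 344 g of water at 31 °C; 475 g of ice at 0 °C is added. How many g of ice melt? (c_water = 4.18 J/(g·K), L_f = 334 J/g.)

m_melted ≈ 133 g

Water can give up m c ΔT = 344×4.18×31 = 44576 J before reaching 0 °C.
Melting all 475 g of ice would need 475×334 = 158650 J.
Since 44576 < 158650 J, not all the ice melts; equilibrium is at 0 °C.
Mass melted = 44576/334 ≈ 133.5 g.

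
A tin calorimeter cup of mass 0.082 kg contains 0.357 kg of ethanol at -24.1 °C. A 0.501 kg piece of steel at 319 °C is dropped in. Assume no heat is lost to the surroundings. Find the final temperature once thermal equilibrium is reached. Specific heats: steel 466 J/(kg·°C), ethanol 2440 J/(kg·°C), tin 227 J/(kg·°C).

T_f is the heat-capacity-weighted average of the initial temperatures:
T_f = (233.47×319 + 871.08×(-24.1) + 18.61×(-24.1)) / (233.47 + 871.08 + 18.61)
    = 53034 / 1123.2 ≈ 47.22 °C

T_f ≈ 47.2 °C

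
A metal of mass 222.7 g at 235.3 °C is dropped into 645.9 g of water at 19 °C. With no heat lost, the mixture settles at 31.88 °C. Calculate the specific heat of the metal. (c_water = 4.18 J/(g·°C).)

c ≈ 0.768 J/(g·°C)

Setting the total heat transfer to zero:
222.7·c·(31.88 − 235.3) + 645.9·4.18·(31.88 − 19) = 0
-45302 c = -34774
c = -34774/-45302 ≈ 0.7676 J/(g·°C)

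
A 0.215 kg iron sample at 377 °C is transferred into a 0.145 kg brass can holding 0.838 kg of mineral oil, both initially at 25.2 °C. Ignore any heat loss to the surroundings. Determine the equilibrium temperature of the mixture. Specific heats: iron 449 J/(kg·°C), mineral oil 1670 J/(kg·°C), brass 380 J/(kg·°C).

T_f ≈ 47.1 °C

Setting the total heat transfer to zero:
0.215·449·(T − 377) + 0.838·1670·(T − 25.2) + 0.145·380·(T − 25.2) = 0
96.53(T − 377) + 1399.5(T − 25.2) + 55.1(T − 25.2) = 0
1551.1 T = 73049
T = 73049 / 1551.1 = 47.1 °C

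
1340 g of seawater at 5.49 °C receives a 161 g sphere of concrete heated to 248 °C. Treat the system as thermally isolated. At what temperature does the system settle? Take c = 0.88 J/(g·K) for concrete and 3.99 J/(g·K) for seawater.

T_f ≈ 11.8 °C

Setting the total heat transfer to zero:
161×0.88×(T − 248) + 1340×3.99×(T − 5.49) = 0
5488.3 T = 64489
T ≈ 11.75 °C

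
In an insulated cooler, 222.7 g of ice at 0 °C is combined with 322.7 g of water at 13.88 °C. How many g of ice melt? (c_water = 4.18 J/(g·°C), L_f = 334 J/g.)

m_melted ≈ 56.1 g

Water can give up m c ΔT = 322.7·4.18·13.88 = 18723 J before reaching 0 °C.
Melting all 222.7 g of ice would need 222.7·334 = 74382 J.
18723 J < 74382 J, so only part of the ice melts and the system sits at 0 °C.
Mass melted = 18723/334 ≈ 56.06 g.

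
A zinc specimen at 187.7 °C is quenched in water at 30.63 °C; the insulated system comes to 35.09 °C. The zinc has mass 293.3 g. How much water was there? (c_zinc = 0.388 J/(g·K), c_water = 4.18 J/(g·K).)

|Q_zinc| = |Q_water|:
293.3×0.388×(187.7 − 35.09) = m×4.18×(35.09 − 30.63)
18.64 m = 17367  ⇒  m ≈ 931.6 g

m ≈ 932 g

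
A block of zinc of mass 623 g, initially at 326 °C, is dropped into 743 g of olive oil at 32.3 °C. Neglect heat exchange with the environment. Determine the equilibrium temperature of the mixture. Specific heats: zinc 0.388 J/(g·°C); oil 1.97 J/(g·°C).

T_f ≈ 73.9 °C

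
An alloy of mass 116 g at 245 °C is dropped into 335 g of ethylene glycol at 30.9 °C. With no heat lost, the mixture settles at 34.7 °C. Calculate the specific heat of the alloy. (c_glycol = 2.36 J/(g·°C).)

c ≈ 0.123 J/(g·°C)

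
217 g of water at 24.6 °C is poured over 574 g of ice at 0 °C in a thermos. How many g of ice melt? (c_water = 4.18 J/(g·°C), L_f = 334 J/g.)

Cooling the water to 0 °C releases 217·4.18·24.6 = 22314 J.
Melting all 574 g of ice would need 574·334 = 191716 J.
22314 J < 191716 J, so only part of the ice melts and the system sits at 0 °C.
m_melt = 22314 / L_f = 66.81 g.

m_melted ≈ 66.8 g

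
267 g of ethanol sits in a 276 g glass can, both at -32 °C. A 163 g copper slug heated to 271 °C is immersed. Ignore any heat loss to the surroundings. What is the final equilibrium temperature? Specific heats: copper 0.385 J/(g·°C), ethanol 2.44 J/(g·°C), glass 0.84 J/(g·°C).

T_f ≈ -11.9 °C

With ΣQ=0 the equilibrium temperature is the m·c-weighted mean:
T_f = (62.76·271 + 651.48·(-32) + 231.84·(-32)) / (62.76 + 651.48 + 231.84)
    = -11260 / 946.08 ≈ -11.90 °C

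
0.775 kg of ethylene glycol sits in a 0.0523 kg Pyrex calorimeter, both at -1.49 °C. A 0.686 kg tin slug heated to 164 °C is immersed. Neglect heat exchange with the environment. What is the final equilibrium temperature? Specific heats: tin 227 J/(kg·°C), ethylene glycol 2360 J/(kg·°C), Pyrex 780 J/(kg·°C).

T_f ≈ 11.2 °C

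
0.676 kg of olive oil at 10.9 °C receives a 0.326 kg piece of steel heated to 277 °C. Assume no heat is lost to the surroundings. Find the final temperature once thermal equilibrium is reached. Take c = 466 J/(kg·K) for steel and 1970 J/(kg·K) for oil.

Set heat shed by the hot body equal to heat absorbed by the cold body:
0.326·466·(277 − T) = 0.676·1970·(T − 10.9)
151.92(277 − T) = 1331.7(T − 10.9)
1483.6 T = 56596  ⇒  T ≈ 38.15 °C

T_f ≈ 38.1 °C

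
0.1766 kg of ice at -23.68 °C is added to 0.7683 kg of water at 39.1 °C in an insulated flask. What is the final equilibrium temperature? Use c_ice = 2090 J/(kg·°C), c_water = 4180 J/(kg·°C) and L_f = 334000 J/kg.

T_f ≈ 14.6 °C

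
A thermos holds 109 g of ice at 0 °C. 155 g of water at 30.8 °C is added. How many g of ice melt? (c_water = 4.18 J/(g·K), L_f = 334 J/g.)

Heat available from the water dropping to 0 °C: 155·4.18·30.8 = 19955 J.
Melting all 109 g of ice would need 109·334 = 36406 J.
19955 J < 36406 J, so only part of the ice melts and the system sits at 0 °C.
Mass melted = 19955/334 ≈ 59.75 g.

m_melted ≈ 59.7 g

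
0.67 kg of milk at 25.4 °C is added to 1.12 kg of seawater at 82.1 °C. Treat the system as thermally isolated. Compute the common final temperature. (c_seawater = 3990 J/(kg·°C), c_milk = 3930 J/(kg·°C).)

T_f ≈ 61.1 °C

Setting the total heat transfer to zero:
1.12*3990*(T − 82.1) + 0.67*3930*(T − 25.4) = 0
4468.8(T − 82.1) + 2633.1(T − 25.4) = 0
7101.9 T = 433769
T ≈ 61.08 °C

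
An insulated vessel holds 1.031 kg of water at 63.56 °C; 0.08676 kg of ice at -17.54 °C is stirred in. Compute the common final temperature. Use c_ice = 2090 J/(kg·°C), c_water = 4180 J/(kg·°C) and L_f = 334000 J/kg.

T_f ≈ 51.7 °C

Heat gained plus heat lost sum to zero:
ice -17.54→0 °C: 0.08676·2090·17.54 = 3180.5
  melt ice: 0.08676·334000 = 28978
  warm the meltwater: 362.66 T
  water cools: 1.031·4180·(T − 63.56) = 4309.6(T − 63.56)
4672.2 T = 273917 − 32158 = 241759
T ≈ 51.74 °C — above 0 °C, consistent with complete melting.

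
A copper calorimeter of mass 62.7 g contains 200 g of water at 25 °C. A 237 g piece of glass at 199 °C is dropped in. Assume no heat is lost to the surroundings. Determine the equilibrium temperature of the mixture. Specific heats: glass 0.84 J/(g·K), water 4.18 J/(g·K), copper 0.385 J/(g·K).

Energy conservation, ΣQ = 0:
237*0.84*(T − 199) + 200*4.18*(T − 25) + 62.7*0.385*(T − 25) = 0
(199.08 + 836 + 24.14) T = 199.08*199 + 836*25 + 24.14*25
T ≈ 57.70 °C

T_f ≈ 57.7 °C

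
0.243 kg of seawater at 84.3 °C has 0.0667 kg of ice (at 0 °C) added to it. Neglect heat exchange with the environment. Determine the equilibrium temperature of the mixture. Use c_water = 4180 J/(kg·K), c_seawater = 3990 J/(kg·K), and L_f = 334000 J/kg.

T_f ≈ 47.6 °C

Conservation of energy gives ΣQ = 0:
melt ice: 0.0667·334000 = 22278
  warm the meltwater: 278.81 T
  seawater cools: 0.243·3990·(T − 84.3) = 969.57(T − 84.3)
1248.4 T = 81735 − 22278 = 59457
T ≈ 47.63 °C — above 0 °C, consistent with complete melting.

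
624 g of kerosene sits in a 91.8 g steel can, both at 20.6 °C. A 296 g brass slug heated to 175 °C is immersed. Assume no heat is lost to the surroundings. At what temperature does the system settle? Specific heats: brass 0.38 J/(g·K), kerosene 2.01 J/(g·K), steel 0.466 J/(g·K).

T_f ≈ 32.9 °C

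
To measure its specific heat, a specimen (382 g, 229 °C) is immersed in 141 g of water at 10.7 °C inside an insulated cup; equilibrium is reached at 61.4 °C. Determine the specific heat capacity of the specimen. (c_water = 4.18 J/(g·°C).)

c ≈ 0.467 J/(g·°C)

Setting the total heat transfer to zero:
382×c×(61.4 − 229) + 141×4.18×(61.4 − 10.7) = 0
-64023 c = -29882
c = -29882/-64023 ≈ 0.4667 J/(g·°C)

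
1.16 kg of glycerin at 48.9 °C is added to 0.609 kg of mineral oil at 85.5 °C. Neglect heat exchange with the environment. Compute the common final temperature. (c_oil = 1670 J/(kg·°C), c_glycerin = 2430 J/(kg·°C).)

Heat gained plus heat lost sum to zero:
0.609*1670*(T − 85.5) + 1.16*2430*(T − 48.9) = 0
1017(T − 85.5) + 2818.8(T − 48.9) = 0
(1017 + 2818.8) T = 1017*85.5 + 2818.8*48.9
T = 224795 / 3835.8 = 58.6 °C

T_f ≈ 58.6 °C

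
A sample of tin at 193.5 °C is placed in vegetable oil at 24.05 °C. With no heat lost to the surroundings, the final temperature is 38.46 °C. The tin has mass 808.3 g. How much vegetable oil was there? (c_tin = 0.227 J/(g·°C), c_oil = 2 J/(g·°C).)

m ≈ 987 g

|Q_tin| = |Q_oil|:
808.3×0.227×(193.5 − 38.46) = m×2×(38.46 − 24.05)
28.82 m = 28447  ⇒  m ≈ 987.1 g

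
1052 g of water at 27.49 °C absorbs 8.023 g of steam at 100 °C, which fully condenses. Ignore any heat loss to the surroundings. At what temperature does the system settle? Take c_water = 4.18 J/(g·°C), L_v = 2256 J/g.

T_f ≈ 32.1 °C

Conservation of energy gives ΣQ = 0:
latent heat released on condensation: 8.023×2256 = 18100
  condensate cools 100→T: 8.023×4.18×(T − 100) = 33.54(T − 100)
  water warms: 1052×4.18×(T − 27.49) = 4397.4(T − 27.49)
4430.9 T = 18100 + 3353.6 + 120883 = 142337
T ≈ 32.12 °C (< 100 °C, so full condensation is consistent).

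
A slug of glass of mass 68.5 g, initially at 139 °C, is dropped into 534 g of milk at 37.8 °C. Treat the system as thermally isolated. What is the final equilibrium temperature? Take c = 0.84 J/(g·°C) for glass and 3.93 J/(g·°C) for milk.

T_f ≈ 40.5 °C

Let T be the final temperature. ΣQ_i = 0:
68.5·0.84·(T − 139) + 534·3.93·(T − 37.8) = 0
(57.54 + 2098.6) T = 57.54·139 + 2098.6·37.8
T = 87326 / 2156.2 = 40.5 °C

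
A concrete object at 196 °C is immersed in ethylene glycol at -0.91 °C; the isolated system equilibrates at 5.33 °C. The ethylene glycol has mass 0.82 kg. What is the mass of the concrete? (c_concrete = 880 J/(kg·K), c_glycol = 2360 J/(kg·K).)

m ≈ 0.072 kg

Setting the total heat transfer to zero:
m×880×(5.33 − 196) + 0.82×2360×(5.33 − (-0.91)) = 0
-167790 m = -12076
m = -12076/-167790 ≈ 0.07197 kg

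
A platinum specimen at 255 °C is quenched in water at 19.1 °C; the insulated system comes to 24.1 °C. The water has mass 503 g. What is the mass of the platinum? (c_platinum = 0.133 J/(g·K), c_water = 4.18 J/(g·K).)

m ≈ 342 g

Setting the total heat transfer to zero:
m×0.133×(24.1 − 255) + 503×4.18×(24.1 − 19.1) = 0
-30.71 m = -10513
m = -10513/-30.71 ≈ 342.3 g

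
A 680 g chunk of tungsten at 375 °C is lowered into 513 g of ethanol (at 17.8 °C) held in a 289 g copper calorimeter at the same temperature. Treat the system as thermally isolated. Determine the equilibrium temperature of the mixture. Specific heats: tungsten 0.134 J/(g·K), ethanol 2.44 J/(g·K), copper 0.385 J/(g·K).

Setting the total heat transfer to zero:
680×0.134×(T − 375) + 513×2.44×(T − 17.8) + 289×0.385×(T − 17.8) = 0
91.12(T − 375) + 1251.7(T − 17.8) + 111.27(T − 17.8) = 0
1454.1 T = 58431
T = 58431/1454.1 ≈ 40.18 °C

T_f ≈ 40.2 °C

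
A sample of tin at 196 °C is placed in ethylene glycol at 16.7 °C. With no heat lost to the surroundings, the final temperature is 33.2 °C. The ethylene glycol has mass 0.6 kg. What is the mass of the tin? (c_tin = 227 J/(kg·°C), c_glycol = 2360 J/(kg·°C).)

m ≈ 0.632 kg

Heat lost by the tin = heat gained by the glycol:
m×227×(196 − 33.2) = 0.6×2360×(33.2 − 16.7)
36956 m = 23364  ⇒  m ≈ 0.6322 kg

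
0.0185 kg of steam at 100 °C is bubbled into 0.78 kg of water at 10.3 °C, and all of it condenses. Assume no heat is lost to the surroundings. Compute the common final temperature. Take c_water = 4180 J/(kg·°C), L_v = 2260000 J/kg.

T_f ≈ 24.9 °C

Sum of m c ΔT and latent-heat terms is zero:
condense steam: −0.0185×2260000 = −41810
  condensed water 100 °C→T: 77.33(T − 100)
  water warms: 0.78×4180×(T − 10.3) = 3260.4(T − 10.3)
3337.7 T = 41810 + 7733 + 33582 = 83125
T ≈ 24.90 °C (< 100 °C, so full condensation is consistent).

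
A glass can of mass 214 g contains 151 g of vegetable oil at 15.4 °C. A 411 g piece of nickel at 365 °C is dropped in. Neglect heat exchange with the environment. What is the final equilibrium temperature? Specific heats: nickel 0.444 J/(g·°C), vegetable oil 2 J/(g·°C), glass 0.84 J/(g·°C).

T_f ≈ 111.4 °C

Conservation of energy gives ΣQ = 0:
411·0.444·(T − 365) + 151·2·(T − 15.4) + 214·0.84·(T − 15.4) = 0
(182.48 + 302 + 179.76) T = 182.48·365 + 302·15.4 + 179.76·15.4
T = 74026/664.24 ≈ 111.44 °C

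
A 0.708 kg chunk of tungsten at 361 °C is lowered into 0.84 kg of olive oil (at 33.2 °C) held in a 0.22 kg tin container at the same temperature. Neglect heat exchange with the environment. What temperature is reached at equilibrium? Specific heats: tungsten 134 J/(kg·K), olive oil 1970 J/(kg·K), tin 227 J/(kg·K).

T_f = Σ m_i c_i T_i / Σ m_i c_i:
T_f = (94.87·361 + 1654.8·33.2 + 49.94·33.2) / (94.87 + 1654.8 + 49.94)
    = 90846 / 1799.6 ≈ 50.48 °C

T_f ≈ 50.5 °C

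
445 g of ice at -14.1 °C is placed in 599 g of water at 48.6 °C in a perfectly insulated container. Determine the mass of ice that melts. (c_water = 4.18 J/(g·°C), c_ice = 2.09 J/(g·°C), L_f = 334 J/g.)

m_melted ≈ 325 g

Heat available from the water dropping to 0 °C: 599×4.18×48.6 = 121686 J.
Of that, 445×2.09×14.1 = 13114 J goes to bring the ice to 0 °C, leaving 108572 J.
Melting all 445 g of ice would need 445×334 = 148630 J.
108572 J < 148630 J, so only part of the ice melts and the system sits at 0 °C.
Mass melted = 108572/334 ≈ 325.1 g.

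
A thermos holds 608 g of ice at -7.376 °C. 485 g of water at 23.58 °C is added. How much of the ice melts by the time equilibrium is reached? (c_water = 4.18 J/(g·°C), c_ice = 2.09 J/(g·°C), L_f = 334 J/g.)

m_melted ≈ 115 g

Cooling the water to 0 °C releases 485×4.18×23.58 = 47804 J.
Of that, 608×2.09×7.376 = 9372.8 J goes to bring the ice to 0 °C, leaving 38431 J.
Fully melting the ice requires m_ice L_f = 608×334 = 203072 J.
That's not enough to melt it all — equilibrium is at 0 °C with ice remaining.
Mass melted = 38431/334 ≈ 115.1 g.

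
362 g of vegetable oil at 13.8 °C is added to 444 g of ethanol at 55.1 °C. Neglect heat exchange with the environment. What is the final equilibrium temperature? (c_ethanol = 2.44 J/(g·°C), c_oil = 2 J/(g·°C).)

T_f ≈ 38.6 °C

Taking heat into each body as positive, Σ m c ΔT = 0:
444·2.44·(T − 55.1) + 362·2·(T − 13.8) = 0
1083.4(T − 55.1) + 724(T − 13.8) = 0
1807.4 T = 69684
T ≈ 38.56 °C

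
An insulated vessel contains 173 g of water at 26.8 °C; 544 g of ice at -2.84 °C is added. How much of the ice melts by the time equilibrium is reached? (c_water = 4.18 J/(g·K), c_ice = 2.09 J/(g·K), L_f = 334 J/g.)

Cooling the water to 0 °C releases 173×4.18×26.8 = 19380 J.
Warming the ice to 0 °C takes 544×2.09×2.84 = 3229 J, leaving 16151 J for melting.
Fully melting the ice requires m_ice L_f = 544×334 = 181696 J.
16151 J < 181696 J, so only part of the ice melts and the system sits at 0 °C.
Mass melted = 16151/334 ≈ 48.36 g.

m_melted ≈ 48.4 g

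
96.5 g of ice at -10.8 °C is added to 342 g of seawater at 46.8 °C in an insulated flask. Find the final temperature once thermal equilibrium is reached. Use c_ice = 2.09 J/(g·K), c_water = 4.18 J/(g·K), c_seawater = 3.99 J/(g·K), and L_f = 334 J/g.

Let T be the final temperature. ΣQ_i = 0:
ice -10.8→0 °C: 96.5×2.09×10.8 = 2178.2; latent heat to melt: 96.5×334 = 32231; warm the meltwater: 403.37 T; seawater: 1364.6(T − 46.8)
1768 T = 63862 − 34409 = 29453
T ≈ 16.66 °C — above 0 °C, consistent with complete melting.

T_f ≈ 16.7 °C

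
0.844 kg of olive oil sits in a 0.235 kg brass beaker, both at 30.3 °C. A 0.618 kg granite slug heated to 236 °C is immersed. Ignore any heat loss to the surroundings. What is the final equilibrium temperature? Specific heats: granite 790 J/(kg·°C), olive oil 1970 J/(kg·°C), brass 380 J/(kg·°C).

T_f ≈ 75.1 °C

Heat gained plus heat lost sum to zero:
0.618×790×(T − 236) + 0.844×1970×(T − 30.3) + 0.235×380×(T − 30.3) = 0
488.22(T − 236) + 1662.7(T − 30.3) + 89.3(T − 30.3) = 0
(488.22 + 1662.7 + 89.3) T = 488.22×236 + 1662.7×30.3 + 89.3×30.3
T ≈ 75.13 °C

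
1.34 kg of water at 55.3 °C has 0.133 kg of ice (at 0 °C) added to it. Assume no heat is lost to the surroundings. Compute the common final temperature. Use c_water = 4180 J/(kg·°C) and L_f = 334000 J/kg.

T_f ≈ 43.1 °C

Net heat exchanged in the isolated system is zero:
fusion: m_ice L_f = 0.133·334000 = 44422
  meltwater 0→T: 0.133·4180·T = 555.94 T
  water: 5601.2(T − 55.3)
6157.1 T = 309746 − 44422 = 265324
T ≈ 43.09 °C (positive, so assuming full melt was valid).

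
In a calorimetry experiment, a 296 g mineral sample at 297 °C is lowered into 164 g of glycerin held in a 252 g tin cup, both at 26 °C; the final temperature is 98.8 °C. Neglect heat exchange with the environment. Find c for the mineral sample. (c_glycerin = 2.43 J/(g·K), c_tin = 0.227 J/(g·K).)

c ≈ 0.566 J/(g·K)

Setting the total heat transfer to zero:
296·c·(98.8 − 297) + 164·2.43·(98.8 − 26) + 252·0.227·(98.8 − 26) = 0
-58667 c = -33177
c = -33177/-58667 ≈ 0.5655 J/(g·K)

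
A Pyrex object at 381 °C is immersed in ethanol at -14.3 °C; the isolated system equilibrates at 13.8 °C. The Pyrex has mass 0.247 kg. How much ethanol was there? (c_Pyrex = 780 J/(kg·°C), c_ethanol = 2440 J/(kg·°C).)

m ≈ 1.03 kg

Setting the total heat transfer to zero:
0.247·780·(13.8 − 381) + m·2440·(13.8 − (-14.3)) = 0
68564 m = 70745
m = 70745/68564 ≈ 1.032 kg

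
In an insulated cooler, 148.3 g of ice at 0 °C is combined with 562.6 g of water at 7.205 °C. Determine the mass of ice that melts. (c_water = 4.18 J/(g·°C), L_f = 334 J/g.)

m_melted ≈ 50.7 g

Heat available from the water dropping to 0 °C: 562.6×4.18×7.205 = 16944 J.
Fully melting the ice requires m_ice L_f = 148.3×334 = 49532 J.
16944 J < 49532 J, so only part of the ice melts and the system sits at 0 °C.
m_melt = 16944 / L_f = 50.73 g.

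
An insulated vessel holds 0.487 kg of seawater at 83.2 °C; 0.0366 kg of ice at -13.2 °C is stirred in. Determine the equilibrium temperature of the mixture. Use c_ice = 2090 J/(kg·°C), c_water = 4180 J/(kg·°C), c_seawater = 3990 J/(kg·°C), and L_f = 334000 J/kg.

Energy conservation, ΣQ = 0:
warm ice to 0 °C: 0.0366×2090×(0 − (-13.2)) = 1009.7; melt ice: 0.0366×334000 = 12224; meltwater 0→T: 0.0366×4180×T = 152.99 T; seawater cools: 0.487×3990×(T − 83.2) = 1943.1(T − 83.2)
2096.1 T = 161668 − 13234 = 148434
T ≈ 70.81 °C. Since T > 0 °C, the all-ice-melts assumption holds.

T_f ≈ 70.8 °C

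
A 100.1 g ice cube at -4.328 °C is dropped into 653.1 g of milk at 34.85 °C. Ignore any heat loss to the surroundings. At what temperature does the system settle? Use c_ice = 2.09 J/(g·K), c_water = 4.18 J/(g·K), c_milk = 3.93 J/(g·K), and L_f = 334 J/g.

T_f ≈ 18.5 °C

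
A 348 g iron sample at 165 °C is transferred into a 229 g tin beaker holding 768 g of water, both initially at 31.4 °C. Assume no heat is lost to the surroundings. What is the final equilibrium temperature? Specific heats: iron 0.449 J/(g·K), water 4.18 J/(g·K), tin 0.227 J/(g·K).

T_f ≈ 37.5 °C

Taking heat into each body as positive, Σ m c ΔT = 0:
348*0.449*(T − 165) + 768*4.18*(T − 31.4) + 229*0.227*(T − 31.4) = 0
156.25(T − 165) + 3210.2(T − 31.4) + 51.98(T − 31.4) = 0
3418.5 T = 128215
T ≈ 37.51 °C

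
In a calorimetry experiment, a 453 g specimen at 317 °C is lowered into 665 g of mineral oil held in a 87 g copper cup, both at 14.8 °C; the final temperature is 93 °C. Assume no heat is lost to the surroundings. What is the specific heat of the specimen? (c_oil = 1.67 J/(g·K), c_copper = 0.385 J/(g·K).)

Taking heat into each body as positive, Σ m c ΔT = 0:
453×c×(93 − 317) + 665×1.67×(93 − 14.8) + 87×0.385×(93 − 14.8) = 0
-101472 c = -89464
c = -89464/-101472 ≈ 0.8817 J/(g·K)

c ≈ 0.882 J/(g·K)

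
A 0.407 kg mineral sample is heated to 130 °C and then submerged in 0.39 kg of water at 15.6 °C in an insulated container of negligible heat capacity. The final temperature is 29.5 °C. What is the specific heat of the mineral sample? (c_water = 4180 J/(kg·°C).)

Net heat exchanged in the isolated system is zero:
0.407·c·(29.5 − 130) + 0.39·4180·(29.5 − 15.6) = 0
-40.9 c = -22660
c = -22660/-40.9 ≈ 554 J/(kg·°C)

c ≈ 554 J/(kg·°C)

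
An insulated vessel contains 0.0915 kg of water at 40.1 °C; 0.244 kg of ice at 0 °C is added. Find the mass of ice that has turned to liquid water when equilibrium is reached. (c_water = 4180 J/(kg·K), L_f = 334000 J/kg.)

Water can give up m c ΔT = 0.0915×4180×40.1 = 15337 J before reaching 0 °C.
Fully melting the ice requires m_ice L_f = 0.244×334000 = 81496 J.
15337 J < 81496 J, so only part of the ice melts and the system sits at 0 °C.
Mass melted = 15337/334000 ≈ 0.04592 kg.

m_melted ≈ 0.0459 kg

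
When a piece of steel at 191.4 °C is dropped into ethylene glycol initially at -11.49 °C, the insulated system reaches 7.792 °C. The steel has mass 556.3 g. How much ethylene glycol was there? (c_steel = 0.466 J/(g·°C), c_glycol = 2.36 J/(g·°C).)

|Q_steel| = |Q_glycol|:
556.3·0.466·(191.4 − 7.792) = m·2.36·(7.792 − (-11.49))
45.51 m = 47598  ⇒  m ≈ 1046 g

m ≈ 1050 g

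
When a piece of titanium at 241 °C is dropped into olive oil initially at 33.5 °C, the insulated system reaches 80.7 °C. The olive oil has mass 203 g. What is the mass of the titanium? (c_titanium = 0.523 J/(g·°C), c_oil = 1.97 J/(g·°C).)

m ≈ 225 g

Heat lost by the titanium = heat gained by the oil:
m×0.523×(241 − 80.7) = 203×1.97×(80.7 − 33.5)
83.84 m = 18876  ⇒  m ≈ 225.1 g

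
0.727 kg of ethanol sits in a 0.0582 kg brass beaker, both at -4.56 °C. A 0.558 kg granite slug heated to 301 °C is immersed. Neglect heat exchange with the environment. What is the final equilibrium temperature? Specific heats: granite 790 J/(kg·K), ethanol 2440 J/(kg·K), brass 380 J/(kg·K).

T_f ≈ 55.7 °C

T_f = Σ m_i c_i T_i / Σ m_i c_i:
T_f = (440.82·301 + 1773.9·(-4.56) + 22.12·(-4.56)) / (440.82 + 1773.9 + 22.12)
    = 124497 / 2236.8 ≈ 55.66 °C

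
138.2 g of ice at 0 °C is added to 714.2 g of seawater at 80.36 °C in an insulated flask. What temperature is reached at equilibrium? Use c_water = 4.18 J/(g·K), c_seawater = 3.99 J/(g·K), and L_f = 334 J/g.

T_f ≈ 53.3 °C

Sum of m c ΔT and latent-heat terms is zero:
melt ice: 138.2·334 = 46159; meltwater 0→T: 138.2·4.18·T = 577.68 T; seawater cools: 714.2·3.99·(T − 80.36) = 2849.7(T − 80.36)
3427.3 T = 228999 − 46159 = 182840
T ≈ 53.35 °C — above 0 °C, consistent with complete melting.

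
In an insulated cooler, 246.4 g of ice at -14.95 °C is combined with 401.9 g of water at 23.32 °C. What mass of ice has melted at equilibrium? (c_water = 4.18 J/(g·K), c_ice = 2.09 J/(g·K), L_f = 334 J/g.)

m_melted ≈ 94.2 g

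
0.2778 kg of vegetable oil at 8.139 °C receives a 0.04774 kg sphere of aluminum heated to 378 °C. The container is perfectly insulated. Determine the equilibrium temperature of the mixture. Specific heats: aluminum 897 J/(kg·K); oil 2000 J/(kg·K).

Setting the total heat transfer to zero:
0.04774·897·(T − 378) + 0.2778·2000·(T − 8.139) = 0
42.82(T − 378) + 555.6(T − 8.139) = 0
598.42 T = 20709
T = 20709 / 598.42 = 34.6 °C

T_f ≈ 34.6 °C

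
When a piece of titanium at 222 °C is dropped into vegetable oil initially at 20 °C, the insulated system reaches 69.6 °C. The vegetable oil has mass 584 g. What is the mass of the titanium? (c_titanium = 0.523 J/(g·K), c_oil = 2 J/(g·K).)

Net heat exchanged in the isolated system is zero:
m·0.523·(69.6 − 222) + 584·2·(69.6 − 20) = 0
-79.71 m = -57933
m = -57933/-79.71 ≈ 726.8 g

m ≈ 727 g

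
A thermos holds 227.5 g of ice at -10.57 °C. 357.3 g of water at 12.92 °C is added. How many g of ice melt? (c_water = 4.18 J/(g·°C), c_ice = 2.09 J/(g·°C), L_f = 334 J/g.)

m_melted ≈ 42.7 g

Cooling the water to 0 °C releases 357.3×4.18×12.92 = 19296 J.
Warming the ice to 0 °C takes 227.5×2.09×10.57 = 5025.8 J, leaving 14270 J for melting.
To melt every bit of ice: 227.5×334 = 75985 J.
14270 J < 75985 J, so only part of the ice melts and the system sits at 0 °C.
m_melted×334 = 14270  ⇒  m_melted ≈ 42.73 g.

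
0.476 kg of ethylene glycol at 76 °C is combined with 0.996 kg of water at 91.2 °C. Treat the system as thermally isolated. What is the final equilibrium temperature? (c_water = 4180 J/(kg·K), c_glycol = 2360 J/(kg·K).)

T_f ≈ 88.0 °C

Set heat shed by the hot body equal to heat absorbed by the cold body:
0.996×4180×(91.2 − T) = 0.476×2360×(T − 76)
4163.3(91.2 − T) = 1123.4(T − 76)
5286.6 T = 465066  ⇒  T ≈ 87.97 °C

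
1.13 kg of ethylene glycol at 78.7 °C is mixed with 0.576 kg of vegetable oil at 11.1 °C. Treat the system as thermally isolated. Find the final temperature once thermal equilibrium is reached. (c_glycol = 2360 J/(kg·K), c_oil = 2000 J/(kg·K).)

Energy conservation, ΣQ = 0:
1.13*2360*(T − 78.7) + 0.576*2000*(T − 11.1) = 0
2666.8(T − 78.7) + 1152(T − 11.1) = 0
3818.8 T = 222664
T = 222664/3818.8 ≈ 58.31 °C

T_f ≈ 58.3 °C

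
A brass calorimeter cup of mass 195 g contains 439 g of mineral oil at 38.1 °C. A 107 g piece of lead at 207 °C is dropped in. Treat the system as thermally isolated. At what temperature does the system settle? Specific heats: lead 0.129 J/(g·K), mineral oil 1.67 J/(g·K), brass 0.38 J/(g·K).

Conservation of energy gives ΣQ = 0:
107*0.129*(T − 207) + 439*1.67*(T − 38.1) + 195*0.38*(T − 38.1) = 0
821.03 T = 33613
T = 33613 / 821.03 = 40.9 °C

T_f ≈ 40.9 °C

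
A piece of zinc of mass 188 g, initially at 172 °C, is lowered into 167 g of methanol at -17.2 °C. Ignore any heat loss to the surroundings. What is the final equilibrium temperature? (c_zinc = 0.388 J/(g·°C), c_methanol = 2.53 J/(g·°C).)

T_f ≈ 10.7 °C

Heat lost by the zinc equals heat gained by the methanol:
188×0.388×(172 − T) = 167×2.53×(T − (-17.2))
72.94(172 − T) = 422.51(T − (-17.2))
495.45 T = 5279.2  ⇒  T ≈ 10.66 °C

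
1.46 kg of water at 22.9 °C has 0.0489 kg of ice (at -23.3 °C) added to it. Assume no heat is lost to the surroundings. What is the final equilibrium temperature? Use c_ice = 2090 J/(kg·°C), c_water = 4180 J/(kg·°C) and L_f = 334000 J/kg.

Heat gained plus heat lost sum to zero:
warm ice to 0 °C: 0.0489×2090×(0 − (-23.3)) = 2381.3; melt ice: 0.0489×334000 = 16333; warm the meltwater: 204.4 T; water: 6102.8(T − 22.9)
6307.2 T = 139754 − 18714 = 121040
T ≈ 19.19 °C (positive, so assuming full melt was valid).

T_f ≈ 19.2 °C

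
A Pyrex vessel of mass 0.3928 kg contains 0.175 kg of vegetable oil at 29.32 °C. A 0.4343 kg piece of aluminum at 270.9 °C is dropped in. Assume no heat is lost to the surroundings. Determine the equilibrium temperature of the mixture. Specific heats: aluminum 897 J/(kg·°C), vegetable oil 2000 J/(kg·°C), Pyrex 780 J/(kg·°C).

Energy conservation, ΣQ = 0:
0.4343×897×(T − 270.9) + 0.175×2000×(T − 29.32) + 0.3928×780×(T − 29.32) = 0
1046 T = 124779
T ≈ 119.30 °C

T_f ≈ 119.3 °C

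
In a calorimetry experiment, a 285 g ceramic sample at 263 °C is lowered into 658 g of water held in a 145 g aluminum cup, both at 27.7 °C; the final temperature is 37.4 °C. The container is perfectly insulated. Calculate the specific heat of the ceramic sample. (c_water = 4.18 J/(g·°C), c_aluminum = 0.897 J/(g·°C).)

c ≈ 0.435 J/(g·°C)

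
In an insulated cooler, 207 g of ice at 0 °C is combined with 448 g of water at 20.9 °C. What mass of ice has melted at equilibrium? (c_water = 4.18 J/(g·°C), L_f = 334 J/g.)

m_melted ≈ 117 g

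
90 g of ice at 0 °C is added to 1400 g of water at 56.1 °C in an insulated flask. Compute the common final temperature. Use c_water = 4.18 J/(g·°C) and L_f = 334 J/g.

Let T be the final temperature. ΣQ_i = 0:
melt ice: 90×334 = 30060; meltwater 0→T: 90×4.18×T = 376.2 T; water cools: 1400×4.18×(T − 56.1) = 5852(T − 56.1)
6228.2 T = 328297 − 30060 = 298237
T ≈ 47.88 °C. Since T > 0 °C, the all-ice-melts assumption holds.

T_f ≈ 47.9 °C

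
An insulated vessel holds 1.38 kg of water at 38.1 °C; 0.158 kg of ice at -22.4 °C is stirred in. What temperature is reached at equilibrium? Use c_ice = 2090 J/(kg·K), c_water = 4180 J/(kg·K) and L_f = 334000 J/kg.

Heat gained plus heat lost sum to zero:
ice -22.4→0 °C: 0.158×2090×22.4 = 7396.9
  melt ice: 0.158×334000 = 52772
  warm the meltwater: 660.44 T
  water cools: 1.38×4180×(T − 38.1) = 5768.4(T − 38.1)
6428.8 T = 219776 − 60169 = 159607
T ≈ 24.83 °C. Since T > 0 °C, the all-ice-melts assumption holds.

T_f ≈ 24.8 °C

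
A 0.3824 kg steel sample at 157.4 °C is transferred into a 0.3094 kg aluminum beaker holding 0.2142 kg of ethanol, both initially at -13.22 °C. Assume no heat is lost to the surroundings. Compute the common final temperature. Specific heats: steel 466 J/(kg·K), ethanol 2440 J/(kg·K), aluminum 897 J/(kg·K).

Taking heat into each body as positive, Σ m c ΔT = 0:
0.3824×466×(T − 157.4) + 0.2142×2440×(T − (-13.22)) + 0.3094×897×(T − (-13.22)) = 0
178.2(T − 157.4) + 522.65(T − (-13.22)) + 277.53(T − (-13.22)) = 0
(178.2 + 522.65 + 277.53) T = 178.2×157.4 + 522.65×(-13.22) + 277.53×(-13.22)
T = 17470/978.38 ≈ 17.86 °C

T_f ≈ 17.9 °C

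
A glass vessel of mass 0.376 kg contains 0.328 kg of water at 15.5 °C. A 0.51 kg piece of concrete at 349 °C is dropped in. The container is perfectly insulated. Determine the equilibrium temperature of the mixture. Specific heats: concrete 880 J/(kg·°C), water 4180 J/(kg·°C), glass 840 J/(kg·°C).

T_f ≈ 85.6 °C

T_f = Σ m_i c_i T_i / Σ m_i c_i:
T_f = (448.8×349 + 1371×15.5 + 315.84×15.5) / (448.8 + 1371 + 315.84)
    = 182778 / 2135.7 ≈ 85.58 °C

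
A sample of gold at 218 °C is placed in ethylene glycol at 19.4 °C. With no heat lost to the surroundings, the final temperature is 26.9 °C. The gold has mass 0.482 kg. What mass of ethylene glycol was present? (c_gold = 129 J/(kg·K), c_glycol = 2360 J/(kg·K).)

Heat lost by the gold = heat gained by the glycol:
0.482×129×(218 − 26.9) = m×2360×(26.9 − 19.4)
17700 m = 11882  ⇒  m ≈ 0.6713 kg

m ≈ 0.671 kg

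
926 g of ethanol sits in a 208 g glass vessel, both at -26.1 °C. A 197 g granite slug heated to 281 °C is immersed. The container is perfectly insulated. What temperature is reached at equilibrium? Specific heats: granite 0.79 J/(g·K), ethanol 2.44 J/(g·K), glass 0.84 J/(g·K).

T_f ≈ -7.6 °C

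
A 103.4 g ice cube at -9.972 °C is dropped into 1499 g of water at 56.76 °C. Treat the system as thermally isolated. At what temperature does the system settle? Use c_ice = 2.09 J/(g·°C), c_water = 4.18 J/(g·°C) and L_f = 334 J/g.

T_f ≈ 47.6 °C

Setting the total heat transfer to zero:
ice -9.972→0 °C: 103.4·2.09·9.972 = 2155
  latent heat to melt: 103.4·334 = 34536
  warm the meltwater: 432.21 T
  water: 6265.8(T − 56.76)
6698 T = 355648 − 36691 = 318957
T ≈ 47.62 °C. Since T > 0 °C, the all-ice-melts assumption holds.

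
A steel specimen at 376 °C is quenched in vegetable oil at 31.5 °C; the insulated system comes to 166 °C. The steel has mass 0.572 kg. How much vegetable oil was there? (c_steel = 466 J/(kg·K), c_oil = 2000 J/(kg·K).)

m ≈ 0.208 kg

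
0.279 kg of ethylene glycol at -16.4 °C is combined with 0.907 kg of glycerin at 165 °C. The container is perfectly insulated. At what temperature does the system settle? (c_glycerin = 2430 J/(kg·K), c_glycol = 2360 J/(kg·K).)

T_f ≈ 123.3 °C

|Q_glycerin| = |Q_glycol|:
0.907×2430×(165 − T) = 0.279×2360×(T − (-16.4))
2204(165 − T) = 658.44(T − (-16.4))
2862.5 T = 352863  ⇒  T ≈ 123.27 °C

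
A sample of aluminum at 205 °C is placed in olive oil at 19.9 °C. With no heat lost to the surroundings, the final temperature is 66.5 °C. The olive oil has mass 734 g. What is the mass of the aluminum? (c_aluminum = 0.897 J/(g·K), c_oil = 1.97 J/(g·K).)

Heat gained plus heat lost sum to zero:
m·0.897·(66.5 − 205) + 734·1.97·(66.5 − 19.9) = 0
-124.23 m = -67383
m = -67383/-124.23 ≈ 542.4 g

m ≈ 542 g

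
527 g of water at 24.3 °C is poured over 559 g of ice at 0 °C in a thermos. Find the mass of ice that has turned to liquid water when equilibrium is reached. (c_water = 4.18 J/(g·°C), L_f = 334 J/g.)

m_melted ≈ 160 g

Cooling the water to 0 °C releases 527×4.18×24.3 = 53529 J.
Melting all 559 g of ice would need 559×334 = 186706 J.
That's not enough to melt it all — equilibrium is at 0 °C with ice remaining.
m_melt = 53529 / L_f = 160.3 g.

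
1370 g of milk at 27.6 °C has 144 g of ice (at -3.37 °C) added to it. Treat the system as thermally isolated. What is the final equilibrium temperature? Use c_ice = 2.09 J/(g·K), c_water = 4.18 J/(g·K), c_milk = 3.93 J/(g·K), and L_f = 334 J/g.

T_f ≈ 16.6 °C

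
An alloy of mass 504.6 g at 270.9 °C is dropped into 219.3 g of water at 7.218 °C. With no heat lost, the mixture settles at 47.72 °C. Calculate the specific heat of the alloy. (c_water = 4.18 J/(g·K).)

Heat lost by the alloy = heat gained by the water:
504.6·c·(270.9 − 47.72) = 219.3·4.18·(47.72 − 7.218)
112617 c = 37127  ⇒  c ≈ 0.3297 J/(g·K)

c ≈ 0.33 J/(g·K)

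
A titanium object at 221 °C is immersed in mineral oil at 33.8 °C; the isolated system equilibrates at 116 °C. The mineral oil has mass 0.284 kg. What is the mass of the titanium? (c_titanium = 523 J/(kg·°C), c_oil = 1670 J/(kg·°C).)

|Q_titanium| = |Q_oil|:
m·523·(221 − 116) = 0.284·1670·(116 − 33.8)
54915 m = 38986  ⇒  m ≈ 0.7099 kg

m ≈ 0.71 kg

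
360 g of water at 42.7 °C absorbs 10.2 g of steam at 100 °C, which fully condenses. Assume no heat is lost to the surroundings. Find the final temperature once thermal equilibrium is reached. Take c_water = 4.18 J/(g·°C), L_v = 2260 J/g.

T_f ≈ 59.2 °C

Net heat exchanged in the isolated system is zero:
steam→water at 100 °C releases m L_v = 10.2×2260 = 23052
  condensed water 100 °C→T: 42.64(T − 100)
  water warms: 360×4.18×(T − 42.7) = 1504.8(T − 42.7)
1547.4 T = 23052 + 4263.6 + 64255 = 91571
T ≈ 59.18 °C — below 100 °C, confirming all the steam condensed.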